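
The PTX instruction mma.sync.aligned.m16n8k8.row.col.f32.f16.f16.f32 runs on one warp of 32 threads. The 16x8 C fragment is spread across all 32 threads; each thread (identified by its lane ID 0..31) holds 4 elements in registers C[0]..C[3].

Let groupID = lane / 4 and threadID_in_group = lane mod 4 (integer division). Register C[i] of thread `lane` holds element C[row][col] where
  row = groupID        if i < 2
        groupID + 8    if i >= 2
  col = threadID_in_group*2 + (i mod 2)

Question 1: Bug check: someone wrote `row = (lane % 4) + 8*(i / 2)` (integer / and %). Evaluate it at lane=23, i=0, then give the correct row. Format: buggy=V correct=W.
buggy=3 correct=5

`(lane % 4) + 8*(i / 2)`[23,0]=>3
lane 23=>23/4=5, 23 mod 4=3
i=0  r:5+0=>5  c:2·3+0=>6
row: 3 vs 5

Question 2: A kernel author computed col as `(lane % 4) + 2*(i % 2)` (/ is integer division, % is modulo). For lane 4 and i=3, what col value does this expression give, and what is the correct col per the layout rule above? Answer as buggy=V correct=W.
buggy=2 correct=1

`(lane % 4) + 2*(i % 2)`[4,3]->2
lane 4->4/4=1, 4 mod 4=0
i=3  r:1+8->9  c:2·0+1->1
col: 2 vs 1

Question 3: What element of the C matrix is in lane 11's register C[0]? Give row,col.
2,6

11: g=2,t=3
[0] (2+0,3*2+0) = (2,6)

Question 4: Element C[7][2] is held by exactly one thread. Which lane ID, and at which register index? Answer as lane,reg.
29,0

r: 7->gid=7,r8=0  c: 2->tid=1,i&1=0
L=7*4+1=29  i=0*2+0=0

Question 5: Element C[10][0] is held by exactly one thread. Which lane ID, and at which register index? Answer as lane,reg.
r: 10->gid=2,r8=1  c: 0->tid=0,i&1=0
L=2*4+0=8  i=1*2+0=2

8,2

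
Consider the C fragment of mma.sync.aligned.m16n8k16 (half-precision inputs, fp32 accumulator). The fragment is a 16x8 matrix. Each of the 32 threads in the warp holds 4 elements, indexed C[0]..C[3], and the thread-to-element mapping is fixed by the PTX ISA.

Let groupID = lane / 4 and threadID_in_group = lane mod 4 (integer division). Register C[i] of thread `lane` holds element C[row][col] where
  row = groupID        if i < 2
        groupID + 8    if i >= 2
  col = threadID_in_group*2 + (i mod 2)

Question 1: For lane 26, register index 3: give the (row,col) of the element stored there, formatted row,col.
lane 26⇒26/4=6, 26 mod 4=2
i=3  r:6+8⇒14  c:2·2+1⇒5

14,5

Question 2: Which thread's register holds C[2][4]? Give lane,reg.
10,0

r=2⇒gr=2,Rb=0  c=4⇒th=2,odd=0
L=2*4+2=10  i=0*2+0=0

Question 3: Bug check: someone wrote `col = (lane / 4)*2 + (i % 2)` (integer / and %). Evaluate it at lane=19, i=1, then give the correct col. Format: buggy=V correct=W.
`(lane / 4)*2 + (i % 2)`[19,1]->9
L=19->g=19>>2=4, t=19&3=3
[1]->row 4+0=4  col 3·2+1=7
col: 9 vs 7

buggy=9 correct=7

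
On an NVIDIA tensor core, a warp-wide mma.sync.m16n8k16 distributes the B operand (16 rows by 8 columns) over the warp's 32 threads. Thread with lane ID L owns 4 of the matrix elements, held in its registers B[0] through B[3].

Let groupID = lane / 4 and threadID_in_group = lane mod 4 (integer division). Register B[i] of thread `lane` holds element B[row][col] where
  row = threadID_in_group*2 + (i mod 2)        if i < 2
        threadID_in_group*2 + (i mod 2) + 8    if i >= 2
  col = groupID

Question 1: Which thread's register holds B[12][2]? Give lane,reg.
c: 2->gid=2  r: 12->r8=1,tid=2,i&1=0
L=2*4+2=10  i=1*2+0=2

10,2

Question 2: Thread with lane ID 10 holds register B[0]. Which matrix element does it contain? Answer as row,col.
4,2

lane 10⇒10/4=2, 10 mod 4=2
i=0  r:2·2+0+0⇒4  c:2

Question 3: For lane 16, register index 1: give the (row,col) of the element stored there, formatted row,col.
1,4

L=16⇒gr=16>>2=4, th=16&3=0
[1]⇒row 0·2+1+0=1  col gr=4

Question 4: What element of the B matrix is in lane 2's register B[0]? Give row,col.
4,0

L=2->gid=2>>2=0, tid=2&3=2
[0]->row 2·2+0+0=4  col gid=0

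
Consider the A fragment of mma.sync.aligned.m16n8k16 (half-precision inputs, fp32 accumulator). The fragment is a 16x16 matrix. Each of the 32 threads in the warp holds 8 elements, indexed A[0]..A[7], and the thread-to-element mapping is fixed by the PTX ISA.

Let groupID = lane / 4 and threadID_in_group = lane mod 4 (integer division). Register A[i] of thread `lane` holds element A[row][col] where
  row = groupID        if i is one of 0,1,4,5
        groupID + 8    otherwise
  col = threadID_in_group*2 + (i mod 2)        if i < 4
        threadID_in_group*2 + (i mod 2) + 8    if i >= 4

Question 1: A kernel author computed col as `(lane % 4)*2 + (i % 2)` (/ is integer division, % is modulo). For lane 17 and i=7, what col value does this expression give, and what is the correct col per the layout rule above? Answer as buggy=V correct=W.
`(lane % 4)*2 + (i % 2)`[17,7]->3
L=17->gid=17>>2=4, tid=17&3=1
[7]->row 4+8=12  col 1·2+1+8=11
col: 3 vs 11

buggy=3 correct=11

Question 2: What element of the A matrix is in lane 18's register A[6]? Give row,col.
lane 18->18/4=4, 18 mod 4=2
i=6  r:4+8->12  c:2·2+0+8->12

12,12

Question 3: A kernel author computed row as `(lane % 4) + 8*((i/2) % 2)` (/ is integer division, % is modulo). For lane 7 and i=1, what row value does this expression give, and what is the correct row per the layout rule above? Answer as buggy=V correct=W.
buggy=3 correct=1

`(lane % 4) + 8*((i/2) % 2)`[7,1]->3
L=7->g=7>>2=1, t=7&3=3
[1]->row 1+0=1  col 3·2+1+0=7
row: 3 vs 1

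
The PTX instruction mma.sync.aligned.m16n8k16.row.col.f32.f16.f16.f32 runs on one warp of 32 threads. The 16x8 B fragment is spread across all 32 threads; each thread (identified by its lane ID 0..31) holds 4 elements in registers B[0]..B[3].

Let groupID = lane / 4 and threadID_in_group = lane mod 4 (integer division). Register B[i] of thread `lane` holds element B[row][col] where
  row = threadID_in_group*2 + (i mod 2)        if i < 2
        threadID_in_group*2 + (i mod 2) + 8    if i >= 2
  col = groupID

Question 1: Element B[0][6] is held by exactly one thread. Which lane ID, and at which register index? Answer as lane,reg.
24,0

c:6=>grp=6  r:0=>rB=0,tig=0,lo=0
L=6*4+0=24  i=0*2+0=0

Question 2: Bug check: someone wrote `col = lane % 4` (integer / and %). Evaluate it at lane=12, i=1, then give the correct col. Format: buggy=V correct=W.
`lane % 4`[12,1]→0
lane 12: G=3 (12/4), T=0 (12%4)
i=1: r=0*2+1+0=1, c=G=3
col: 0 vs 3

buggy=0 correct=3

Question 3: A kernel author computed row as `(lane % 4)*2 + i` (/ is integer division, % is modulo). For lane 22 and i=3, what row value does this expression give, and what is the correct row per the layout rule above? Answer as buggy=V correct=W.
`(lane % 4)*2 + i`[22,3]→7
22: G=5,T=2
[3] (2*2+1+8,5) = (13,5)
row: 7 vs 13

buggy=7 correct=13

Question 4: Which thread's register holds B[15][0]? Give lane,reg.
c: 0->gid=0  r: 15->r8=1,tid=3,i&1=1
L=0*4+3=3  i=1*2+1=3

3,3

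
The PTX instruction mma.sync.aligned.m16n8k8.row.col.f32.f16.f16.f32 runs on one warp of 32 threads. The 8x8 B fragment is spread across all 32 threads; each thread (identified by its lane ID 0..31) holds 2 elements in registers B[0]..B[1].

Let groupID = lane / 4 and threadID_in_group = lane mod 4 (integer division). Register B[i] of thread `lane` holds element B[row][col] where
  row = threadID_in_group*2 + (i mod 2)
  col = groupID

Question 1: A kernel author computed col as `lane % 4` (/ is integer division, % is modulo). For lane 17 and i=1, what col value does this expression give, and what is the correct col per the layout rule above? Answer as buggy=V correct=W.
`lane % 4`[17,1]→1
lane 17: G=4 (17/4), T=1 (17%4)
i=1: r=1*2+1=3, c=G=4
col: 1 vs 4

buggy=1 correct=4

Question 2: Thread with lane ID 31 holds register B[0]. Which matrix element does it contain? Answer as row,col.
lane 31: G=7 (31/4), T=3 (31%4)
i=0: r=3*2+0=6, c=G=7

6,7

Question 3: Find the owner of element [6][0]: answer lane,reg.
3,0

c:0=>grp=0  r:6=>tig=3,lo=0
L=0*4+3=3  i=0=0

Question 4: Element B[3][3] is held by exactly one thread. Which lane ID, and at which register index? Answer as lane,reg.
c=3->g=3  r=3->t=1,b0=1
L=3*4+1=13  i=1=1

13,1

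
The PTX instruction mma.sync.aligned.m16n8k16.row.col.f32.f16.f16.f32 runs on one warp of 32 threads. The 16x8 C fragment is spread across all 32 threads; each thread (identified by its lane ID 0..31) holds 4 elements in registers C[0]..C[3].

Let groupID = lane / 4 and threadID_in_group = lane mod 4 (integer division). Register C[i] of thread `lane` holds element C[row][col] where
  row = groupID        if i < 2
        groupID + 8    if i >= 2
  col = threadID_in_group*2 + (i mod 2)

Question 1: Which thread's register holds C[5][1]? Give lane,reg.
20,1

r=5→G=5,rhi=0  c=1→T=0,p=1
L=5*4+0=20  i=0*2+1=1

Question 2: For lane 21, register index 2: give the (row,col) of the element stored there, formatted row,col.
13,2

L=21->gid=21>>2=5, tid=21&3=1
[2]->row 5+8=13  col 1·2+0=2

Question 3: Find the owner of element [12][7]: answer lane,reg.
19,3

r=12⇒gr=4,Rb=1  c=7⇒th=3,odd=1
L=4*4+3=19  i=1*2+1=3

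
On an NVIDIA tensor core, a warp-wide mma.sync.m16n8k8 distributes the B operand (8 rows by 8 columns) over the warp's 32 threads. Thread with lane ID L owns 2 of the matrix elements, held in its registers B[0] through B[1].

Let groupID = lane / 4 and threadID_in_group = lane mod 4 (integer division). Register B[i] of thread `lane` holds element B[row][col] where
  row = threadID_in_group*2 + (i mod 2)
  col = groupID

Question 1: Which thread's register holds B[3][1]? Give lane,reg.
5,1

c: 1->gid=1  r: 3->tid=1,i&1=1
L=1*4+1=5  i=1=1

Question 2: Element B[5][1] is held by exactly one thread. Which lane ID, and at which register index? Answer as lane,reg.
6,1

c=1→G=1  r=5→T=2,p=1
L=1*4+2=6  i=1=1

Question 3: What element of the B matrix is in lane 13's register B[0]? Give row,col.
2,3

lane 13: gr=3 (13/4), th=1 (13%4)
i=0: r=1*2+0=2, c=gr=3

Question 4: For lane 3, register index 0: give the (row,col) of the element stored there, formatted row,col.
6,0

lane 3->3/4=0, 3 mod 4=3
i=0  r:2·3+0->6  c:0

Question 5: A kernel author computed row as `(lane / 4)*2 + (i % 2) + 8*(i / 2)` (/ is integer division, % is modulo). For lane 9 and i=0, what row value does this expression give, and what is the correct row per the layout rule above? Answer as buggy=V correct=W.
`(lane / 4)*2 + (i % 2) + 8*(i / 2)`[9,0]->4
L=9->gid=9>>2=2, tid=9&3=1
[0]->row 1·2+0=2  col gid=2
row: 4 vs 2

buggy=4 correct=2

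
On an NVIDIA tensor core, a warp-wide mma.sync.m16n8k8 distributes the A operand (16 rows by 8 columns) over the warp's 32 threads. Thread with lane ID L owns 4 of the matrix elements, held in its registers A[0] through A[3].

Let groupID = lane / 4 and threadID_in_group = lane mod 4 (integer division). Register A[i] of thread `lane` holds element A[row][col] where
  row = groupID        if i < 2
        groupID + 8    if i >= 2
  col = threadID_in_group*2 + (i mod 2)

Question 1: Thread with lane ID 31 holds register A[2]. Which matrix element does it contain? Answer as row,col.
15,6

lane 31=>31/4=7, 31 mod 4=3
i=2  r:7+8=>15  c:2·3+0=>6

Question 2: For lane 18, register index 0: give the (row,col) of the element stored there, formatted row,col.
4,4

L=18→G=18>>2=4, T=18&3=2
[0]→row 4+0=4  col 2·2+0=4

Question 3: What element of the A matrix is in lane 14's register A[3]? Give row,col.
11,5

lane 14->14/4=3, 14 mod 4=2
i=3  r:3+8->11  c:2·2+1->5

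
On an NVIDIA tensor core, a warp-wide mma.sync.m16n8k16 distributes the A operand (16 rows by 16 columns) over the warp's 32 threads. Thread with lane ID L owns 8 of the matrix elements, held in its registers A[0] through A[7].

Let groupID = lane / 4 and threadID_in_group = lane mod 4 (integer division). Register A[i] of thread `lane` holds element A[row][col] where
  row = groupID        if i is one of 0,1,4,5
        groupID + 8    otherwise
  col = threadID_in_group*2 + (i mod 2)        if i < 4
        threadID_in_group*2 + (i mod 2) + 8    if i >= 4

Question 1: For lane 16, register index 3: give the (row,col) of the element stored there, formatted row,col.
L=16⇒gr=16>>2=4, th=16&3=0
[3]⇒row 4+8=12  col 0·2+1+0=1

12,1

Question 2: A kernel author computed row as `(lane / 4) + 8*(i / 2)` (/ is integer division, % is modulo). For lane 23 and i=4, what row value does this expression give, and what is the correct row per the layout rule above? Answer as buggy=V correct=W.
`(lane / 4) + 8*(i / 2)`[23,4]=>21
L=23=>grp=23>>2=5, tig=23&3=3
[4]=>row 5+0=5  col 3·2+0+8=14
row: 21 vs 5

buggy=21 correct=5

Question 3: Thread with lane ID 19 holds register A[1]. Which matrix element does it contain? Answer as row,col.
4,7

lane 19: G=4 (19/4), T=3 (19%4)
i=1: r=4+0=4, c=3*2+1+0=7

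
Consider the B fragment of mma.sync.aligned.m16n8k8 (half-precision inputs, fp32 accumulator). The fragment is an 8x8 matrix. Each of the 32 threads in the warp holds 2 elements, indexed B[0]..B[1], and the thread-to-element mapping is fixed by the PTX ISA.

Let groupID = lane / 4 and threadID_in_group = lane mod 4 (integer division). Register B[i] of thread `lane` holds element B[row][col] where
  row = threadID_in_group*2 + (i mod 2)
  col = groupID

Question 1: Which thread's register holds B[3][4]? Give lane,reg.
c=4⇒gr=4  r=3⇒th=1,odd=1
L=4*4+1=17  i=1=1

17,1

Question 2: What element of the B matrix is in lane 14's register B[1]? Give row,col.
5,3

L=14->gid=14>>2=3, tid=14&3=2
[1]->row 2·2+1=5  col gid=3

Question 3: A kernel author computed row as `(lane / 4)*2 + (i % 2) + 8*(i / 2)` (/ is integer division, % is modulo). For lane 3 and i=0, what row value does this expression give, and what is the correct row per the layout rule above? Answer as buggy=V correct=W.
buggy=0 correct=6

`(lane / 4)*2 + (i % 2) + 8*(i / 2)`[3,0]=>0
L=3=>grp=3>>2=0, tig=3&3=3
[0]=>row 3·2+0=6  col grp=0
row: 0 vs 6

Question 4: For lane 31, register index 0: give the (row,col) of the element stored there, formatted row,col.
L=31->gid=31>>2=7, tid=31&3=3
[0]->row 3·2+0=6  col gid=7

6,7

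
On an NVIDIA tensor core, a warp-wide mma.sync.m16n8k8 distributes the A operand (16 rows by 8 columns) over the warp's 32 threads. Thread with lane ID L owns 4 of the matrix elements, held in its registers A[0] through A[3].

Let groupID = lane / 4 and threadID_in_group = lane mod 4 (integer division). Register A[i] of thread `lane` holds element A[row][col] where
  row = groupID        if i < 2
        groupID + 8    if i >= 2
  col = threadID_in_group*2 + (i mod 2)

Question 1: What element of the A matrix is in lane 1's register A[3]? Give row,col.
8,3

L=1->gid=1>>2=0, tid=1&3=1
[3]->row 0+8=8  col 1·2+1=3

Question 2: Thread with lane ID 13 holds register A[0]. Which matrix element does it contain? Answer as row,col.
lane 13→13/4=3, 13 mod 4=1
i=0  r:3+0→3  c:2·1+0→2

3,2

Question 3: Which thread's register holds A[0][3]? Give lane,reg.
1,1

r=0⇒gr=0,Rb=0  c=3⇒th=1,odd=1
L=0*4+1=1  i=0*2+1=1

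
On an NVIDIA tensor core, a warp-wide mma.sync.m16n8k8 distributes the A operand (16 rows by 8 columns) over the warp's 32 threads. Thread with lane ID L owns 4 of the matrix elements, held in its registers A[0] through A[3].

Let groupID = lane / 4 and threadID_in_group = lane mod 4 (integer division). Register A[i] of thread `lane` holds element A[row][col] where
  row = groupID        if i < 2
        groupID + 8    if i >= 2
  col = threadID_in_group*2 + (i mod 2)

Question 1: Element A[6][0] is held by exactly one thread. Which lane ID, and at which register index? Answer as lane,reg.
r=6->g=6,rb=0  c=0->t=0,b0=0
L=6*4+0=24  i=0*2+0=0

24,0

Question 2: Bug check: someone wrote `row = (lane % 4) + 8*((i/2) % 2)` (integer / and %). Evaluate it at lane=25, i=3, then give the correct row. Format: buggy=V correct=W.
`(lane % 4) + 8*((i/2) % 2)`[25,3]→9
L=25→G=25>>2=6, T=25&3=1
[3]→row 6+8=14  col 1·2+1=3
row: 9 vs 14

buggy=9 correct=14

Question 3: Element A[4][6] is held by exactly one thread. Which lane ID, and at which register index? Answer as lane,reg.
r: 4->gid=4,r8=0  c: 6->tid=3,i&1=0
L=4*4+3=19  i=0*2+0=0

19,0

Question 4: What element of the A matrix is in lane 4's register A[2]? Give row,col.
9,0

4: G=1,T=0
[2] (1+8,0*2+0) = (9,0)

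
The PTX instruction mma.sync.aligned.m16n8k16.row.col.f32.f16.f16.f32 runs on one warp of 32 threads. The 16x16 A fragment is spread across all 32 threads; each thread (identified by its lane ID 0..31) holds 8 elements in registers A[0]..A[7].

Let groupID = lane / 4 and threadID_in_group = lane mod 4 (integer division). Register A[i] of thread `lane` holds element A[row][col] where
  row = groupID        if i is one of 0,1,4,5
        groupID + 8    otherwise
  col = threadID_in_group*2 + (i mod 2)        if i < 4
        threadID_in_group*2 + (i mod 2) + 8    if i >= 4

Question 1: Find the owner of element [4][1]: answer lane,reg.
16,1

r=4->g=4,rb=0  c=1->cb=0,t=0,b0=1
L=4*4+0=16  i=0*4+0*2+1=1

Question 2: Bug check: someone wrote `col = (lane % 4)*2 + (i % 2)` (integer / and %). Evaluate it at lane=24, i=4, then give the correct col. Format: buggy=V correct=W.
`(lane % 4)*2 + (i % 2)`[24,4]=>0
lane 24=>24/4=6, 24 mod 4=0
i=4  r:6+0=>6  c:2·0+0+8=>8
col: 0 vs 8

buggy=0 correct=8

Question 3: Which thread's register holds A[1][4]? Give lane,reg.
6,0

r=1->g=1,rb=0  c=4->cb=0,t=2,b0=0
L=1*4+2=6  i=0*4+0*2+0=0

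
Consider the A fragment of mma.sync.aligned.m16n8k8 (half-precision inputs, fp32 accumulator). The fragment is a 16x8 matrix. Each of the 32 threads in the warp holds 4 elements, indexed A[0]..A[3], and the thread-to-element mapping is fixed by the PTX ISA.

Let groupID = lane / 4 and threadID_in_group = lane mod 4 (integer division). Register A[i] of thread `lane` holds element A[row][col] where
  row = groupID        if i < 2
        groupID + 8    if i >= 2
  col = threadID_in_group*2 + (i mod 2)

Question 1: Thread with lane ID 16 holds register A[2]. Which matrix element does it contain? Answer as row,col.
12,0

lane 16=>16/4=4, 16 mod 4=0
i=2  r:4+8=>12  c:2·0+0=>0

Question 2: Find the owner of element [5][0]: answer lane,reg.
20,0

r=5⇒gr=5,Rb=0  c=0⇒th=0,odd=0
L=5*4+0=20  i=0*2+0=0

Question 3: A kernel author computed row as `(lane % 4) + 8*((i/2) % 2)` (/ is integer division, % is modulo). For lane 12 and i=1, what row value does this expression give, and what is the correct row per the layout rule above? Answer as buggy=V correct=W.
`(lane % 4) + 8*((i/2) % 2)`[12,1]⇒0
lane 12: gr=3 (12/4), th=0 (12%4)
i=1: r=3+0=3, c=0*2+1=1
row: 0 vs 3

buggy=0 correct=3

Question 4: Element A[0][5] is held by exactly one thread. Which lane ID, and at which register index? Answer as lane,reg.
r=0->g=0,rb=0  c=5->t=2,b0=1
L=0*4+2=2  i=0*2+1=1

2,1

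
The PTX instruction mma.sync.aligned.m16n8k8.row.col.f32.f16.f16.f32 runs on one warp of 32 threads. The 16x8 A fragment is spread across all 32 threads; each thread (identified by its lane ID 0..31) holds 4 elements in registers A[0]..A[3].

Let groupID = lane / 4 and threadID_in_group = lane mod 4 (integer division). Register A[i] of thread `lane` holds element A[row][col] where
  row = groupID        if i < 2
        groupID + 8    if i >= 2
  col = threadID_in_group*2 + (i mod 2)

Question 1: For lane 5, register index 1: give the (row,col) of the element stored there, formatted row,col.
1,3

lane 5⇒5/4=1, 5 mod 4=1
i=1  r:1+0⇒1  c:2·1+1⇒3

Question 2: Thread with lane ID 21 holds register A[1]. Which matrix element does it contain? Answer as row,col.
5,3

L=21→G=21>>2=5, T=21&3=1
[1]→row 5+0=5  col 1·2+1=3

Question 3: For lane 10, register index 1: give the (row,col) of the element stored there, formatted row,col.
2,5

lane 10: grp=2 (10/4), tig=2 (10%4)
i=1: r=2+0=2, c=2*2+1=5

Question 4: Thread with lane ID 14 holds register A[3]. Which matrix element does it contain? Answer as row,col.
11,5

14: g=3,t=2
[3] (3+8,2*2+1) = (11,5)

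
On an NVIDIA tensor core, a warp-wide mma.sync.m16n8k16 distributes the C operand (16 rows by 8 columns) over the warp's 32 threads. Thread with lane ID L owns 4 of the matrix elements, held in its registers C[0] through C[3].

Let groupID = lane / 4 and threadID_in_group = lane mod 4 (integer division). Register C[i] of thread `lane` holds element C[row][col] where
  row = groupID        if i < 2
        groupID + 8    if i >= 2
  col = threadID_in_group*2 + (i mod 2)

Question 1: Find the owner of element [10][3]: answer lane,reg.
9,3

r=10->g=2,rb=1  c=3->t=1,b0=1
L=2*4+1=9  i=1*2+1=3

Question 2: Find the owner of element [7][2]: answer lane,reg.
r:7=>grp=7,rB=0  c:2=>tig=1,lo=0
L=7*4+1=29  i=0*2+0=0

29,0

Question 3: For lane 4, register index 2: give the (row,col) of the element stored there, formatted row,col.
9,0

L=4⇒gr=4>>2=1, th=4&3=0
[2]⇒row 1+8=9  col 0·2+0=0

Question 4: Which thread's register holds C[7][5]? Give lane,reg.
30,1

r:7=>grp=7,rB=0  c:5=>tig=2,lo=1
L=7*4+2=30  i=0*2+1=1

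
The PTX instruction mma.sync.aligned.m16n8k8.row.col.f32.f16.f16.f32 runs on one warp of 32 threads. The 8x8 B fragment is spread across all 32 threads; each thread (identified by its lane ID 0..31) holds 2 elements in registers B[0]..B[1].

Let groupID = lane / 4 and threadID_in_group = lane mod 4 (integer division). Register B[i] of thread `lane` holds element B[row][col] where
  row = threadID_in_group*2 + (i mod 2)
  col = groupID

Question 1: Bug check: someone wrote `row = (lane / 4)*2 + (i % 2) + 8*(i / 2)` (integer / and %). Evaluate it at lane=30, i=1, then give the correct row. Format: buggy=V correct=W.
buggy=15 correct=5

`(lane / 4)*2 + (i % 2) + 8*(i / 2)`[30,1]->15
L=30->g=30>>2=7, t=30&3=2
[1]->row 2·2+1=5  col g=7
row: 15 vs 5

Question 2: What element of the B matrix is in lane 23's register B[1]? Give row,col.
7,5

lane 23⇒23/4=5, 23 mod 4=3
i=1  r:2·3+1⇒7  c:5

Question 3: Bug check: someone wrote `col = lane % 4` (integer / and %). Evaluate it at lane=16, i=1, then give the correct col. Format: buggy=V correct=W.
`lane % 4`[16,1]→0
lane 16→16/4=4, 16 mod 4=0
i=1  r:2·0+1→1  c:4
col: 0 vs 4

buggy=0 correct=4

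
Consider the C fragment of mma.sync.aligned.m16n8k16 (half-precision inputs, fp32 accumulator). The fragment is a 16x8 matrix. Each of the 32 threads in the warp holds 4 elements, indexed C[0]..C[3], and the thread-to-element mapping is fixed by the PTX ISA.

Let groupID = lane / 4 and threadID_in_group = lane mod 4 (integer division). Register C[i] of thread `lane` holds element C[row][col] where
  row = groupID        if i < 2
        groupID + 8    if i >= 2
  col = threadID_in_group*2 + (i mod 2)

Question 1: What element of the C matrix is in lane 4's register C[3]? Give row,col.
lane 4: gr=1 (4/4), th=0 (4%4)
i=3: r=1+8=9, c=0*2+1=1

9,1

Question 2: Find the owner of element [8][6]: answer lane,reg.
r:8=>grp=0,rB=1  c:6=>tig=3,lo=0
L=0*4+3=3  i=1*2+0=2

3,2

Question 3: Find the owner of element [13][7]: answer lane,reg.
23,3

r=13⇒gr=5,Rb=1  c=7⇒th=3,odd=1
L=5*4+3=23  i=1*2+1=3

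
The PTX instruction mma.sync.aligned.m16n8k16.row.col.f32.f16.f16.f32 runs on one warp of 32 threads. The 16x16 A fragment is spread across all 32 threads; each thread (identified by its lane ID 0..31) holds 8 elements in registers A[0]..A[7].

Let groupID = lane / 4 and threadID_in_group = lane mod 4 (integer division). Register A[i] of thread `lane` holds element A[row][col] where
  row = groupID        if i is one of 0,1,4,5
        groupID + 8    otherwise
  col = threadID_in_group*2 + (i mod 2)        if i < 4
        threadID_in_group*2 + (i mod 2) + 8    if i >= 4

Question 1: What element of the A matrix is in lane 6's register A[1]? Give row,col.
1,5

L=6->gid=6>>2=1, tid=6&3=2
[1]->row 1+0=1  col 2·2+1+0=5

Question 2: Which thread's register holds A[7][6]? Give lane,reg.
r=7->g=7,rb=0  c=6->cb=0,t=3,b0=0
L=7*4+3=31  i=0*4+0*2+0=0

31,0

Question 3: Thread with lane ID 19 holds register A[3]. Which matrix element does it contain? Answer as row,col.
L=19→G=19>>2=4, T=19&3=3
[3]→row 4+8=12  col 3·2+1+0=7

12,7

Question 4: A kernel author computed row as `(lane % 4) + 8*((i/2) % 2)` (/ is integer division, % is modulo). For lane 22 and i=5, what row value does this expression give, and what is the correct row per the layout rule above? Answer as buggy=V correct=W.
buggy=2 correct=5

`(lane % 4) + 8*((i/2) % 2)`[22,5]=>2
lane 22=>22/4=5, 22 mod 4=2
i=5  r:5+0=>5  c:2·2+1+8=>13
row: 2 vs 5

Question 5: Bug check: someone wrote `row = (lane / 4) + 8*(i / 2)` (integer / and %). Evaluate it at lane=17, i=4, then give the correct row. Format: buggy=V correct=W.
buggy=20 correct=4

`(lane / 4) + 8*(i / 2)`[17,4]⇒20
L=17⇒gr=17>>2=4, th=17&3=1
[4]⇒row 4+0=4  col 1·2+0+8=10
row: 20 vs 4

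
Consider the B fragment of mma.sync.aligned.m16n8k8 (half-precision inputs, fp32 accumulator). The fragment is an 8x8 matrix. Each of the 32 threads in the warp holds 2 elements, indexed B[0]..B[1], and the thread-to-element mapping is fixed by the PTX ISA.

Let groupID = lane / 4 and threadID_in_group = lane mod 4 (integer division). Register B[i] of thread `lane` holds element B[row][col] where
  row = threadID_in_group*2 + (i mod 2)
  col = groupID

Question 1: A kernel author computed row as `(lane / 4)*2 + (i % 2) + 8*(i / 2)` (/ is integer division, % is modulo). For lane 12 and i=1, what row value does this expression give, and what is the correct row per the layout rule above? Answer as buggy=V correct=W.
`(lane / 4)*2 + (i % 2) + 8*(i / 2)`[12,1]⇒7
lane 12: gr=3 (12/4), th=0 (12%4)
i=1: r=0*2+1=1, c=gr=3
row: 7 vs 1

buggy=7 correct=1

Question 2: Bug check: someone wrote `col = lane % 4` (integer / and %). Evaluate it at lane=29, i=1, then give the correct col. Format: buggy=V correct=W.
`lane % 4`[29,1]->1
lane 29: gid=7 (29/4), tid=1 (29%4)
i=1: r=1*2+1=3, c=gid=7
col: 1 vs 7

buggy=1 correct=7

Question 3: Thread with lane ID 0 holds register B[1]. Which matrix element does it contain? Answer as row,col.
1,0

0: gr=0,th=0
[1] (0*2+1,0) = (1,0)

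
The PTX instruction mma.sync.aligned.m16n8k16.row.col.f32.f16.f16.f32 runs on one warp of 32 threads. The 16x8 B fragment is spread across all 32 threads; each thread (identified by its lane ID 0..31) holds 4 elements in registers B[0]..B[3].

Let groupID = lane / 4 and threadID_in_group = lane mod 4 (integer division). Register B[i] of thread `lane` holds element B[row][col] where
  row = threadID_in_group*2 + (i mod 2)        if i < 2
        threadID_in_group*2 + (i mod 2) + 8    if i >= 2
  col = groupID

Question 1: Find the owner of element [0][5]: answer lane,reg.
20,0

c=5->g=5  r=0->rb=0,t=0,b0=0
L=5*4+0=20  i=0*2+0=0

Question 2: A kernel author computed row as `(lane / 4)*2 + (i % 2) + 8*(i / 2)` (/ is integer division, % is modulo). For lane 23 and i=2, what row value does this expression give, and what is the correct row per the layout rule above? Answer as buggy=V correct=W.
`(lane / 4)*2 + (i % 2) + 8*(i / 2)`[23,2]->18
L=23->gid=23>>2=5, tid=23&3=3
[2]->row 3·2+0+8=14  col gid=5
row: 18 vs 14

buggy=18 correct=14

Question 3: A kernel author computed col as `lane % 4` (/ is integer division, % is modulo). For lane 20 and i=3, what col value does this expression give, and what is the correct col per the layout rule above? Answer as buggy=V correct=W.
buggy=0 correct=5

`lane % 4`[20,3]⇒0
L=20⇒gr=20>>2=5, th=20&3=0
[3]⇒row 0·2+1+8=9  col gr=5
col: 0 vs 5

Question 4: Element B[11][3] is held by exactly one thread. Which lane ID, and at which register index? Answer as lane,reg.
13,3

c=3→G=3  r=11→rhi=1,T=1,p=1
L=3*4+1=13  i=1*2+1=3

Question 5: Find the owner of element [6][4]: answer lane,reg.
19,0

c=4⇒gr=4  r=6⇒Rb=0,th=3,odd=0
L=4*4+3=19  i=0*2+0=0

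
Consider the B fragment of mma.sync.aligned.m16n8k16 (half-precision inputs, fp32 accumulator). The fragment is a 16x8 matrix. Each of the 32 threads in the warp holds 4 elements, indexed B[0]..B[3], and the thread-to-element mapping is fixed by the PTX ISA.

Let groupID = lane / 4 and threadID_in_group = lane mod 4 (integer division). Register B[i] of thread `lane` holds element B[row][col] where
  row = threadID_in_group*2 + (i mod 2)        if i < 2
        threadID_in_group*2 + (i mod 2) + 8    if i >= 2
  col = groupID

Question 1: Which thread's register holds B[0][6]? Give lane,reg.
c=6⇒gr=6  r=0⇒Rb=0,th=0,odd=0
L=6*4+0=24  i=0*2+0=0

24,0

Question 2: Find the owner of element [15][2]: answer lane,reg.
11,3

c: 2->gid=2  r: 15->r8=1,tid=3,i&1=1
L=2*4+3=11  i=1*2+1=3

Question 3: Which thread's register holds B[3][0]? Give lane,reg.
c=0→G=0  r=3→rhi=0,T=1,p=1
L=0*4+1=1  i=0*2+1=1

1,1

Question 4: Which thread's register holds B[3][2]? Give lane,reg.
9,1

c=2->g=2  r=3->rb=0,t=1,b0=1
L=2*4+1=9  i=0*2+1=1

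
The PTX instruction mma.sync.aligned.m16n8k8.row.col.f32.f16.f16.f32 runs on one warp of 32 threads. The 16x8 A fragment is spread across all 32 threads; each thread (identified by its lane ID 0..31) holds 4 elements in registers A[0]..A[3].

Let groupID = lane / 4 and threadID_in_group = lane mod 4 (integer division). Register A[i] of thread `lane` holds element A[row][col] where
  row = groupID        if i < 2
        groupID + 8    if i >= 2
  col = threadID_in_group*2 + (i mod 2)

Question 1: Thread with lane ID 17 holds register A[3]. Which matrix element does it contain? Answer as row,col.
L=17->gid=17>>2=4, tid=17&3=1
[3]->row 4+8=12  col 1·2+1=3

12,3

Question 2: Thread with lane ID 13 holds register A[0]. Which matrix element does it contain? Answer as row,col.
13: G=3,T=1
[0] (3+0,1*2+0) = (3,2)

3,2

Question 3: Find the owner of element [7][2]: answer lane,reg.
r=7→G=7,rhi=0  c=2→T=1,p=0
L=7*4+1=29  i=0*2+0=0

29,0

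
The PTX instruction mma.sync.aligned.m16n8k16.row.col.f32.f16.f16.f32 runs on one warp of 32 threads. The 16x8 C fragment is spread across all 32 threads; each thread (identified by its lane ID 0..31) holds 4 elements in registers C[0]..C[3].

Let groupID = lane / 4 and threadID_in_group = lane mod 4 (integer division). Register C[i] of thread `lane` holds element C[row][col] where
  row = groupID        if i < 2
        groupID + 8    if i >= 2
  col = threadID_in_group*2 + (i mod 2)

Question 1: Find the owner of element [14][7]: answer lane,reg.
27,3

r=14⇒gr=6,Rb=1  c=7⇒th=3,odd=1
L=6*4+3=27  i=1*2+1=3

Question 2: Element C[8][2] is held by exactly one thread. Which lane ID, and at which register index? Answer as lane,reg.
1,2

r=8→G=0,rhi=1  c=2→T=1,p=0
L=0*4+1=1  i=1*2+0=2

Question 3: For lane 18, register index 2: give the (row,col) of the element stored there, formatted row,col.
lane 18: gid=4 (18/4), tid=2 (18%4)
i=2: r=4+8=12, c=2*2+0=4

12,4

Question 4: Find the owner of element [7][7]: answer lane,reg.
31,1

r:7=>grp=7,rB=0  c:7=>tig=3,lo=1
L=7*4+3=31  i=0*2+1=1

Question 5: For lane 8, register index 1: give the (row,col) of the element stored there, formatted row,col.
2,1

lane 8=>8/4=2, 8 mod 4=0
i=1  r:2+0=>2  c:2·0+1=>1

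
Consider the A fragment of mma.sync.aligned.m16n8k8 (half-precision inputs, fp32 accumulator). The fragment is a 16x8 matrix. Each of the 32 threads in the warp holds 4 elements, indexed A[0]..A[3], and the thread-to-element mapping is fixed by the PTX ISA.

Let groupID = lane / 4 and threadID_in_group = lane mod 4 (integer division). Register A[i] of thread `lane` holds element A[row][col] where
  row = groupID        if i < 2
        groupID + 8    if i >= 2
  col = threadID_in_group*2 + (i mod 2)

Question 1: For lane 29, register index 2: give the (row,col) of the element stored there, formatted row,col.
15,2

lane 29→29/4=7, 29 mod 4=1
i=2  r:7+8→15  c:2·1+0→2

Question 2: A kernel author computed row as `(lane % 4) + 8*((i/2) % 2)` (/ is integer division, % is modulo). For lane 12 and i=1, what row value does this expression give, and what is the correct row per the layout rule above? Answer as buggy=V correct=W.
`(lane % 4) + 8*((i/2) % 2)`[12,1]=>0
lane 12=>12/4=3, 12 mod 4=0
i=1  r:3+0=>3  c:2·0+1=>1
row: 0 vs 3

buggy=0 correct=3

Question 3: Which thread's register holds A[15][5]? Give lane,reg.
30,3

r=15⇒gr=7,Rb=1  c=5⇒th=2,odd=1
L=7*4+2=30  i=1*2+1=3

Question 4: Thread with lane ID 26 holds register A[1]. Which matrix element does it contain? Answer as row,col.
lane 26->26/4=6, 26 mod 4=2
i=1  r:6+0->6  c:2·2+1->5

6,5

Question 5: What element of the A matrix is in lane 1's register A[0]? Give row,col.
0,2

L=1=>grp=1>>2=0, tig=1&3=1
[0]=>row 0+0=0  col 1·2+0=2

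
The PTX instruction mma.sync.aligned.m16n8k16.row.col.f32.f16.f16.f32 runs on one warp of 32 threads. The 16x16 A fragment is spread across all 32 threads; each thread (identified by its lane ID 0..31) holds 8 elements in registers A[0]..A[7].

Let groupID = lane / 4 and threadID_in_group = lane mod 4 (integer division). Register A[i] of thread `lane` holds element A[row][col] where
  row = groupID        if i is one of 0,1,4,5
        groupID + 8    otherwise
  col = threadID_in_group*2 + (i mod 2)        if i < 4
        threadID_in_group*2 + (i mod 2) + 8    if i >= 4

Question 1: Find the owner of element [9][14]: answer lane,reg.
7,6

r: 9->gid=1,r8=1  c: 14->c8=1,tid=3,i&1=0
L=1*4+3=7  i=1*4+1*2+0=6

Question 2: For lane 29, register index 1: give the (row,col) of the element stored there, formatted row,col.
7,3

L=29=>grp=29>>2=7, tig=29&3=1
[1]=>row 7+0=7  col 1·2+1+0=3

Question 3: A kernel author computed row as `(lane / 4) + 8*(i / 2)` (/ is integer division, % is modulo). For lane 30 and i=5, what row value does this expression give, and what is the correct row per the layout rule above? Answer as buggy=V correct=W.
`(lane / 4) + 8*(i / 2)`[30,5]⇒23
lane 30⇒30/4=7, 30 mod 4=2
i=5  r:7+0⇒7  c:2·2+1+8⇒13
row: 23 vs 7

buggy=23 correct=7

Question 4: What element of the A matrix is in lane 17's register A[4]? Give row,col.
L=17⇒gr=17>>2=4, th=17&3=1
[4]⇒row 4+0=4  col 1·2+0+8=10

4,10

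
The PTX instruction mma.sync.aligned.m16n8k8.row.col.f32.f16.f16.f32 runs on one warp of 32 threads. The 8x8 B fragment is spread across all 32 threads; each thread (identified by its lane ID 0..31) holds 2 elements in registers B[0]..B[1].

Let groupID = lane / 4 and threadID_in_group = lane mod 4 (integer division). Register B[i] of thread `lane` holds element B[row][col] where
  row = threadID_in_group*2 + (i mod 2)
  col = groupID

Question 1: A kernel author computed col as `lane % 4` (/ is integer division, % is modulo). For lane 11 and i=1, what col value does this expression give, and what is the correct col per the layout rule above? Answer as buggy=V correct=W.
buggy=3 correct=2

`lane % 4`[11,1]->3
11: gid=2,tid=3
[1] (3*2+1,2) = (7,2)
col: 3 vs 2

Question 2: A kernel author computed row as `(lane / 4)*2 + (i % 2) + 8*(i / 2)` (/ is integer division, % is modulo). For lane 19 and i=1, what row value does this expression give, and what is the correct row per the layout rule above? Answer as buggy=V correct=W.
buggy=9 correct=7

`(lane / 4)*2 + (i % 2) + 8*(i / 2)`[19,1]⇒9
lane 19⇒19/4=4, 19 mod 4=3
i=1  r:2·3+1⇒7  c:4
row: 9 vs 7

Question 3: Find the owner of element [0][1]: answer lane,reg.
c=1→G=1  r=0→T=0,p=0
L=1*4+0=4  i=0=0

4,0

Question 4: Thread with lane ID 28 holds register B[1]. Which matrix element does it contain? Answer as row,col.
lane 28: grp=7 (28/4), tig=0 (28%4)
i=1: r=0*2+1=1, c=grp=7

1,7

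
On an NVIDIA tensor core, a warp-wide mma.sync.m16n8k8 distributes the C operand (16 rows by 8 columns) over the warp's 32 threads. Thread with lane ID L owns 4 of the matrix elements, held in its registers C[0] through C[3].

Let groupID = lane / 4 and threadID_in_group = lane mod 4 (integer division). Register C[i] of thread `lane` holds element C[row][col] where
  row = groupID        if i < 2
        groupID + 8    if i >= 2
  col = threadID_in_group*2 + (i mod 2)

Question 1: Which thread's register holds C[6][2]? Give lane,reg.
r=6⇒gr=6,Rb=0  c=2⇒th=1,odd=0
L=6*4+1=25  i=0*2+0=0

25,0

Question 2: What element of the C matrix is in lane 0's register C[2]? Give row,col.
8,0

0: G=0,T=0
[2] (0+8,0*2+0) = (8,0)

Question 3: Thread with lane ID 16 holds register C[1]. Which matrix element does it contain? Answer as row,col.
4,1

lane 16: g=4 (16/4), t=0 (16%4)
i=1: r=4+0=4, c=0*2+1=1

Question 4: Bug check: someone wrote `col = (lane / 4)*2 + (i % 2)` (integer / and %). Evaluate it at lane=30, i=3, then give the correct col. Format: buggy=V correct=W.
`(lane / 4)*2 + (i % 2)`[30,3]⇒15
lane 30⇒30/4=7, 30 mod 4=2
i=3  r:7+8⇒15  c:2·2+1⇒5
col: 15 vs 5

buggy=15 correct=5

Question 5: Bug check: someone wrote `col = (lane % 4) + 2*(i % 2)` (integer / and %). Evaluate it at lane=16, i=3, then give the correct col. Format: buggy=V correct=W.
buggy=2 correct=1

`(lane % 4) + 2*(i % 2)`[16,3]⇒2
L=16⇒gr=16>>2=4, th=16&3=0
[3]⇒row 4+8=12  col 0·2+1=1
col: 2 vs 1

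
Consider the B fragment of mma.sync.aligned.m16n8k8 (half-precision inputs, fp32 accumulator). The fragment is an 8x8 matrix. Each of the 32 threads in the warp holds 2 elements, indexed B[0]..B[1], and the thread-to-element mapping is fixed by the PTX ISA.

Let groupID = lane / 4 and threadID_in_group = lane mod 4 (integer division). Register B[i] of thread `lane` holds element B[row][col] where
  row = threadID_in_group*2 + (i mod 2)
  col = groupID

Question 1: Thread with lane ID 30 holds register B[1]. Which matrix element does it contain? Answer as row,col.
lane 30: gr=7 (30/4), th=2 (30%4)
i=1: r=2*2+1=5, c=gr=7

5,7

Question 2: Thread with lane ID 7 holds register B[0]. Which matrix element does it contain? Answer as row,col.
6,1

lane 7->7/4=1, 7 mod 4=3
i=0  r:2·3+0->6  c:1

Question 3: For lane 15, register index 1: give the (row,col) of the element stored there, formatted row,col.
lane 15: G=3 (15/4), T=3 (15%4)
i=1: r=3*2+1=7, c=G=3

7,3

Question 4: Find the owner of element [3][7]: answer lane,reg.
29,1

c: 7->gid=7  r: 3->tid=1,i&1=1
L=7*4+1=29  i=1=1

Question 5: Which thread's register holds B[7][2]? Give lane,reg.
c=2->g=2  r=7->t=3,b0=1
L=2*4+3=11  i=1=1

11,1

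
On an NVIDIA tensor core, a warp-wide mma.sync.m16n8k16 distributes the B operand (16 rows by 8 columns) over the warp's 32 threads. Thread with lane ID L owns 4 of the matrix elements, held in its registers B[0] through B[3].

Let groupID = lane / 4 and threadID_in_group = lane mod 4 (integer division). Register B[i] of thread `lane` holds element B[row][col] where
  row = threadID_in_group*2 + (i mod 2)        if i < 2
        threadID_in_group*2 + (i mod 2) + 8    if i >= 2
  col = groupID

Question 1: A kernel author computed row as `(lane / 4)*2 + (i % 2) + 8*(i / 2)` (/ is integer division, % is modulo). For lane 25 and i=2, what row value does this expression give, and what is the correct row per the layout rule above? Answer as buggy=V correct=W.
buggy=20 correct=10

`(lane / 4)*2 + (i % 2) + 8*(i / 2)`[25,2]->20
L=25->gid=25>>2=6, tid=25&3=1
[2]->row 1·2+0+8=10  col gid=6
row: 20 vs 10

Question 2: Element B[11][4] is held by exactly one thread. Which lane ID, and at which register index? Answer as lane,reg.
c=4->g=4  r=11->rb=1,t=1,b0=1
L=4*4+1=17  i=1*2+1=3

17,3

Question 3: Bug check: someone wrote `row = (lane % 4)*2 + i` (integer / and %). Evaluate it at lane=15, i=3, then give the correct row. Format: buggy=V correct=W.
`(lane % 4)*2 + i`[15,3]->9
lane 15->15/4=3, 15 mod 4=3
i=3  r:2·3+1+8->15  c:3
row: 9 vs 15

buggy=9 correct=15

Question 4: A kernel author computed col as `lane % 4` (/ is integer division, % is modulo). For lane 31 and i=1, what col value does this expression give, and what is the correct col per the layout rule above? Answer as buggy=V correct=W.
buggy=3 correct=7

`lane % 4`[31,1]->3
lane 31->31/4=7, 31 mod 4=3
i=1  r:2·3+1+0->7  c:7
col: 3 vs 7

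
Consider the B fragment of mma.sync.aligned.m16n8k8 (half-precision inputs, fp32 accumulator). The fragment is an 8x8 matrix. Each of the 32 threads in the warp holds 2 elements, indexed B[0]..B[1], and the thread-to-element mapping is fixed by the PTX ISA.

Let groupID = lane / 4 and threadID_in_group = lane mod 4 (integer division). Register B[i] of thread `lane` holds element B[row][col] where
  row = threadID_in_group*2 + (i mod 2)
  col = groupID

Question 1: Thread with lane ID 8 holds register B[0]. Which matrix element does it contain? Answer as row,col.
0,2

lane 8: G=2 (8/4), T=0 (8%4)
i=0: r=0*2+0=0, c=G=2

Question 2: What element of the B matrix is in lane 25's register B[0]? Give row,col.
L=25→G=25>>2=6, T=25&3=1
[0]→row 1·2+0=2  col G=6

2,6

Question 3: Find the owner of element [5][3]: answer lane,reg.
c=3⇒gr=3  r=5⇒th=2,odd=1
L=3*4+2=14  i=1=1

14,1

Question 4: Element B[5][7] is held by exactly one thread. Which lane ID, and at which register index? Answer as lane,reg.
c=7->g=7  r=5->t=2,b0=1
L=7*4+2=30  i=1=1

30,1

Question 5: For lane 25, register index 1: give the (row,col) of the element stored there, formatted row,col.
3,6

lane 25->25/4=6, 25 mod 4=1
i=1  r:2·1+1->3  c:6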